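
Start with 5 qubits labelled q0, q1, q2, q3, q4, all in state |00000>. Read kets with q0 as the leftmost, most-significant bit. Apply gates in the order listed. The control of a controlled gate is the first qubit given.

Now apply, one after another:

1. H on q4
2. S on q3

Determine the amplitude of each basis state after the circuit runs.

The final amplitudes are sqrt(2)/2 on |00000>, sqrt(2)/2 on |00001>, and 0 on every other basis state.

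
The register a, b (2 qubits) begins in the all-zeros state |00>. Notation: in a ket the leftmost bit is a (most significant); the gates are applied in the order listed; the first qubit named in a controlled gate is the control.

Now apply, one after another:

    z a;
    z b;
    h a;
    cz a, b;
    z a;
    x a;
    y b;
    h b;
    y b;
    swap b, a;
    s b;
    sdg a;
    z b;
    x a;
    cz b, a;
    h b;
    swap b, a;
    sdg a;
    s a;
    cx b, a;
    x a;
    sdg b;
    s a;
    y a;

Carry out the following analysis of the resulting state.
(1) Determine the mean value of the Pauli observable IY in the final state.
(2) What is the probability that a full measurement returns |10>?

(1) The expectation value of IY is 0.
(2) Outcome |10> occurs with probability 1/4.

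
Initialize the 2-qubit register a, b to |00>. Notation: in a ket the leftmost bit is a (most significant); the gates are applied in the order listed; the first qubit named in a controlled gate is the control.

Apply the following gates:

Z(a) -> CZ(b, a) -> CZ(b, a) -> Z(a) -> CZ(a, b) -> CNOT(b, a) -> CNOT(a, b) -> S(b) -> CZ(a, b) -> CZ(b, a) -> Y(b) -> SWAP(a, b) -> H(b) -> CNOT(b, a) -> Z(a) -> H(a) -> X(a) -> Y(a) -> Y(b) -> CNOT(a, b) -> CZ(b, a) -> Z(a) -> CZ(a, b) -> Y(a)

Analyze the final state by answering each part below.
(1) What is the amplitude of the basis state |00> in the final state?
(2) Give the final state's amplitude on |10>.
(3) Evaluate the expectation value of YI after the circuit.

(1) |00> carries amplitude 1/2 in the final state. Key observation: steps 1-4 multiply out to the identity, so the circuit reduces to the remaining gates.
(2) |10> carries amplitude 1/2 in the final state.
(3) In the final state, YI has expectation 0.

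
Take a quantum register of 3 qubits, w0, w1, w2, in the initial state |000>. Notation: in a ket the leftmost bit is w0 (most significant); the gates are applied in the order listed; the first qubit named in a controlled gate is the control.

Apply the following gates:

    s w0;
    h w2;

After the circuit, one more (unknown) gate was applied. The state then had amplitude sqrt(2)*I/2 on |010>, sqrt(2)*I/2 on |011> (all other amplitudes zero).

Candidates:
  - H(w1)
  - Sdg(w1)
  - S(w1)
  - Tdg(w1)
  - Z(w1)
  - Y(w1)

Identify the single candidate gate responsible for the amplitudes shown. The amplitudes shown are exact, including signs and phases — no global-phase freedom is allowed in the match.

The unique candidate consistent with the amplitudes is Y(w1).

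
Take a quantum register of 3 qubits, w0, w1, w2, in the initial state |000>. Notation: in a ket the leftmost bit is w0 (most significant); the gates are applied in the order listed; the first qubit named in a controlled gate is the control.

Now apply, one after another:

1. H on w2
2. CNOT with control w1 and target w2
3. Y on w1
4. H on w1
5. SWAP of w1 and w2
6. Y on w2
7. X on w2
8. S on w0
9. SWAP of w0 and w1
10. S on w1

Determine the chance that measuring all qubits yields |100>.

The probability of measuring |100> is 1/4.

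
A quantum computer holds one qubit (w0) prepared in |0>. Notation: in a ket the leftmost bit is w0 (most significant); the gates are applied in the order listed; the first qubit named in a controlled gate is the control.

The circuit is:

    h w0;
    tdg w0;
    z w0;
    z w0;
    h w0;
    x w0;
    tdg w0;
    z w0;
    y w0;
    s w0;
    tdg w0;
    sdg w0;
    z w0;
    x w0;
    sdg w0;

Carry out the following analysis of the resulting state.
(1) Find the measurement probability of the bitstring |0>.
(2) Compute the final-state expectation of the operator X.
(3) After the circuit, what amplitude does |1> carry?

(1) The probability of measuring |0> is 1/2 - sqrt(2)/4.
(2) The observable X averages to sqrt(2)/2.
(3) The final state's coefficient on |1> equals -I/2 - exp(3*I*pi/4)/2.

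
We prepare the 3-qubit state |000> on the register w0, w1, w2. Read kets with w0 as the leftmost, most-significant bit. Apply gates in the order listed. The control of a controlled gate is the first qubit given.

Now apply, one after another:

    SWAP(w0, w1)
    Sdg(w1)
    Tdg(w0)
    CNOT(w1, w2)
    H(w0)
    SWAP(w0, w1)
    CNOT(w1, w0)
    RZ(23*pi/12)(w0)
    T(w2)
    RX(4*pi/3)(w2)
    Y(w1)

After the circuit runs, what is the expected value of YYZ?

In the final state, YYZ has expectation sqrt(2)/8 + sqrt(6)/8.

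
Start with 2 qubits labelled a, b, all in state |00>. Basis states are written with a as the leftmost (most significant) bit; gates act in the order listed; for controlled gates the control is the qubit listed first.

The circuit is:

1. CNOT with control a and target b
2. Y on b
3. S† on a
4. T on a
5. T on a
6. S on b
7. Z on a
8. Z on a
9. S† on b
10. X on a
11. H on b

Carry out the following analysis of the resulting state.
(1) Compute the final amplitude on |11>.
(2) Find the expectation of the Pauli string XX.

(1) |11> carries amplitude -sqrt(2)*I/2 in the final state. Key observation: gates 6-9 undo each other exactly, leaving only the rest of the circuit to track.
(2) The expectation value of XX is 0.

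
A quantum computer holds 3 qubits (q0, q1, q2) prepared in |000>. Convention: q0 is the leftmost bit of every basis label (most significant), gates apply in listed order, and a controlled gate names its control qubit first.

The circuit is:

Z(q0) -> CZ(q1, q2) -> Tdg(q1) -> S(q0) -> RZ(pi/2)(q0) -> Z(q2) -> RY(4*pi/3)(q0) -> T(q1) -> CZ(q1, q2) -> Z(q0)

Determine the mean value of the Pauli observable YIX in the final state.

In the final state, YIX has expectation 0.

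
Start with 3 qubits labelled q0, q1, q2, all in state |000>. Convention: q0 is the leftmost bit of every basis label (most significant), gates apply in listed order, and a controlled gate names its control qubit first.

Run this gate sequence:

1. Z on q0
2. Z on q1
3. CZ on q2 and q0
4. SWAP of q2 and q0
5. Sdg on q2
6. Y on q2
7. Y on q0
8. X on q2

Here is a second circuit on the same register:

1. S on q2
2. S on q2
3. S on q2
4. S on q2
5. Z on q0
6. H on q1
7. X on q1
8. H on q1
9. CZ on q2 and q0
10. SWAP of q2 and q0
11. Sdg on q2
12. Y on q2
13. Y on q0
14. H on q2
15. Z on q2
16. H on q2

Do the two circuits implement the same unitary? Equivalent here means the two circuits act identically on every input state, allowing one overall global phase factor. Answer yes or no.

Yes: on every input state the two circuits agree up to one overall phase factor.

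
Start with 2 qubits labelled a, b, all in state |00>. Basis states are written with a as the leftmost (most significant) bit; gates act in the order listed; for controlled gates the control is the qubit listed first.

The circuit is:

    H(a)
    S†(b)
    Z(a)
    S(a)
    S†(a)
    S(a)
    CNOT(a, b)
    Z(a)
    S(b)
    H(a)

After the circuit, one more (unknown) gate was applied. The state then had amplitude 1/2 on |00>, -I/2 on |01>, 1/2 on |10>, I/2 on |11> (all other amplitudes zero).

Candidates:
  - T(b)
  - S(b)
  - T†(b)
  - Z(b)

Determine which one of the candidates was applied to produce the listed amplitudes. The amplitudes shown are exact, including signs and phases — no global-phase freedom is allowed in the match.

The unique candidate consistent with the amplitudes is S(b).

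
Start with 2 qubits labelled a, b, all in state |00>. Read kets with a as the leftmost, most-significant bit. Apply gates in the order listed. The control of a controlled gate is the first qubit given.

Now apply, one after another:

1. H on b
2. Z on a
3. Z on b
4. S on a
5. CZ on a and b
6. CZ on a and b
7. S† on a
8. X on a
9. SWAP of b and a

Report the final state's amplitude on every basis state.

After the circuit, the state carries amplitude 0 on |00>, sqrt(2)/2 on |01>, 0 on |10>, -sqrt(2)/2 on |11>. Key observation: the block from step 4 through step 7 cancels to the identity and can be dropped.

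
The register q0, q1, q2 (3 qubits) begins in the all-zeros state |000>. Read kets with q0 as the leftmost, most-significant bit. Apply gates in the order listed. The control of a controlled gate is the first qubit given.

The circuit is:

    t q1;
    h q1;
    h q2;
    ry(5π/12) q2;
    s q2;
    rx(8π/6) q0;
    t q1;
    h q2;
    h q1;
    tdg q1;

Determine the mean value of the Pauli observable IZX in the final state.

The expectation value of IZX is -sqrt(3)/4 - 1/4.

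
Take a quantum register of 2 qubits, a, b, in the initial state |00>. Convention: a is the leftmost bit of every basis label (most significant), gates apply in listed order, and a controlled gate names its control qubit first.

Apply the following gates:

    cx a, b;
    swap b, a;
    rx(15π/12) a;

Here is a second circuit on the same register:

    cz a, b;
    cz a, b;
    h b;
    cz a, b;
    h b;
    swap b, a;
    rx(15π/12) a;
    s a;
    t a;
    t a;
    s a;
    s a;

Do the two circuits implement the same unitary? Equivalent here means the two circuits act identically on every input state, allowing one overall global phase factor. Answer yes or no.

Yes: on every input state the two circuits agree up to one overall phase factor.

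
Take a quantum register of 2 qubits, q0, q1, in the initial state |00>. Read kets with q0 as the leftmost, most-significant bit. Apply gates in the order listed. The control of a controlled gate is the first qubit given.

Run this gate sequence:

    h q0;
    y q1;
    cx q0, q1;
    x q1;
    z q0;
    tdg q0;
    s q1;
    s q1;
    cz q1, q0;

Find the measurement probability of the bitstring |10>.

The probability of measuring |10> is 0.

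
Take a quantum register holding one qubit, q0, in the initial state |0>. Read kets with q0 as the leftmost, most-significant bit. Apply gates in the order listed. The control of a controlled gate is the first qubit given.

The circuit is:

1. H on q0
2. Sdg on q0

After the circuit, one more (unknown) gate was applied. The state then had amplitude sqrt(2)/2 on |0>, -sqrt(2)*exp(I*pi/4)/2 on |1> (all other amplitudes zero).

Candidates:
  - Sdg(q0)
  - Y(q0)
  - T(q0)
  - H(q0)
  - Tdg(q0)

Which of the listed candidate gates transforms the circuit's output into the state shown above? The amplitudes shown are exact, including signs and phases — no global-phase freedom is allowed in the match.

The applied gate was Tdg(q0).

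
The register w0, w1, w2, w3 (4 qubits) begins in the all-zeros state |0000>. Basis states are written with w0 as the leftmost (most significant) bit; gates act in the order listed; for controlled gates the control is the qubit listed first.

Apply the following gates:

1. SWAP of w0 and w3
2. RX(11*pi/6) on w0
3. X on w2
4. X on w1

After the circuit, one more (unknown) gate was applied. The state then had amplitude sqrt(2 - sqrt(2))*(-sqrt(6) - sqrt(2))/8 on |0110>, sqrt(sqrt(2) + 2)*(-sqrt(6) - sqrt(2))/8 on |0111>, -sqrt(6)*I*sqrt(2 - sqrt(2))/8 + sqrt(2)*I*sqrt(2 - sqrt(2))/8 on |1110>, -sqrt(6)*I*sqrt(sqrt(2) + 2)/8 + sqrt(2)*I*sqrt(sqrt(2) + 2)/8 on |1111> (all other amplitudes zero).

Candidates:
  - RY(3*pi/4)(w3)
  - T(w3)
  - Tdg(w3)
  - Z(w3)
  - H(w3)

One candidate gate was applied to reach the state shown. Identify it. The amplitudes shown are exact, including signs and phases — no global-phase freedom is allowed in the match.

It was RY(3*pi/4)(w3) that produced the state shown.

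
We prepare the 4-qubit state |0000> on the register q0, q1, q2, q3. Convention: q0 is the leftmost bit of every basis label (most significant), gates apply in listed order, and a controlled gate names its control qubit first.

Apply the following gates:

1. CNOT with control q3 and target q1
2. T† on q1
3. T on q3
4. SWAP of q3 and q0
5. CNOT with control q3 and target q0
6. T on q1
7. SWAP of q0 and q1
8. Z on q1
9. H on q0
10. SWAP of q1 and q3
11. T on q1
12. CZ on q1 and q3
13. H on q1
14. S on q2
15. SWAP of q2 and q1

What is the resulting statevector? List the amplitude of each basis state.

The final amplitudes are 1/2 on |0000>, 1/2 on |0010>, 1/2 on |1000>, 1/2 on |1010>, and 0 on every other basis state.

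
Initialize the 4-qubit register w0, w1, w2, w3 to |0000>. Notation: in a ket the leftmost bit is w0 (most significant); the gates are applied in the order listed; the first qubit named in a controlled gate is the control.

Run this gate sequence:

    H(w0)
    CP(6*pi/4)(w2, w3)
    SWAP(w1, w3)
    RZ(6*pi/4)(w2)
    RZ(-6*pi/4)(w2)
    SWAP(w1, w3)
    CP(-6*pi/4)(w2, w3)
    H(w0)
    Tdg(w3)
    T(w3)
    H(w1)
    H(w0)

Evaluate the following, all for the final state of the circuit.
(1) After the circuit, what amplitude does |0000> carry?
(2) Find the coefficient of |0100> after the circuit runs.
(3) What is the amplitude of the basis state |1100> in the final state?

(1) The final state's coefficient on |0000> equals 1/2. Key observation: the block from step 1 through step 8 cancels to the identity and can be dropped.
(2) |0100> carries amplitude 1/2 in the final state.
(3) The final state's coefficient on |1100> equals 1/2.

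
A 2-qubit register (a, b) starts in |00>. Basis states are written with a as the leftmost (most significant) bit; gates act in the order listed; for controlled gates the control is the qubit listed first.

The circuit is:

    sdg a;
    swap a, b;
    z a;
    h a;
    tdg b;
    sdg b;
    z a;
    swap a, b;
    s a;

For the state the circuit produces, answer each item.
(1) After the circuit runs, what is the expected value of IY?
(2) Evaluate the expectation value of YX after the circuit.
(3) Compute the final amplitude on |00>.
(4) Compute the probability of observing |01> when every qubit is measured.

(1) The expectation value of IY is 0.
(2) The expectation value of YX is 0.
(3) The final state's coefficient on |00> equals sqrt(2)/2.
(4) Outcome |01> occurs with probability 1/2.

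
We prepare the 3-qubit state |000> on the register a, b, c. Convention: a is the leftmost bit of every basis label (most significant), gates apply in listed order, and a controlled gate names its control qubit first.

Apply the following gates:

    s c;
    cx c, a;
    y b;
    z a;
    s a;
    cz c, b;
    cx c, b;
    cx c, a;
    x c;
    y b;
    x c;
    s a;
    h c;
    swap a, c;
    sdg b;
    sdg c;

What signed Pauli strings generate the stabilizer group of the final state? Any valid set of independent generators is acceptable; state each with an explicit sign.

The final state is stabilized by the group generated by +XII, +IZI, +IIZ; other independent generating sets are equally valid.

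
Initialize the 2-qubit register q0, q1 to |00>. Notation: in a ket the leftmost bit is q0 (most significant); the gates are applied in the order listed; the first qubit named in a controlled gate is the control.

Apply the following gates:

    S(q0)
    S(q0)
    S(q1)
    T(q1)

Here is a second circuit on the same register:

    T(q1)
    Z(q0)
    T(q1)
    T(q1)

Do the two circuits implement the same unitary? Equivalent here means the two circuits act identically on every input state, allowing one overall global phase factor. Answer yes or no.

Yes — the two circuits implement the same unitary up to a global phase.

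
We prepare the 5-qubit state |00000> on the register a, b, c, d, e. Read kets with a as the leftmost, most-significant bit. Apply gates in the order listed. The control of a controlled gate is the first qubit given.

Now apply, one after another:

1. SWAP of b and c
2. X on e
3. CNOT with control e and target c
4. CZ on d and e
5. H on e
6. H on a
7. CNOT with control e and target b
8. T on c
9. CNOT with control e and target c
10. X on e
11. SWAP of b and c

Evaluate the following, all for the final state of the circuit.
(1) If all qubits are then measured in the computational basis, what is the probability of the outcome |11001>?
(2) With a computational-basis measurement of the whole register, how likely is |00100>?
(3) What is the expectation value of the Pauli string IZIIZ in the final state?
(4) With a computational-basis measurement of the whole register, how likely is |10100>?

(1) Outcome |11001> occurs with probability 1/4.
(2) The probability of measuring |00100> is 1/4.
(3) The expectation value of IZIIZ is 1.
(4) The probability of measuring |10100> is 1/4.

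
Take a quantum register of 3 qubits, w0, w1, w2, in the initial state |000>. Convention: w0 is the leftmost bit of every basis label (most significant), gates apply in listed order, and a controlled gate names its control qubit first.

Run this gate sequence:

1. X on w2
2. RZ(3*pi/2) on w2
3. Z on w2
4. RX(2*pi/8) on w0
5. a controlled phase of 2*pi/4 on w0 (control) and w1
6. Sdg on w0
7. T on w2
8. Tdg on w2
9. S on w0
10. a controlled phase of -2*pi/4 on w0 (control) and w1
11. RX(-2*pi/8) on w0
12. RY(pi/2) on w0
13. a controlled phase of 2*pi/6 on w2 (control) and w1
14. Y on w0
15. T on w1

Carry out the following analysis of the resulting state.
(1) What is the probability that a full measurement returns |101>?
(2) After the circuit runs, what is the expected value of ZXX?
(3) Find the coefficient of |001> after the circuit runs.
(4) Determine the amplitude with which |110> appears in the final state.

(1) Outcome |101> occurs with probability 1/2. Key observation: steps 4-11 multiply out to the identity, so the circuit reduces to the remaining gates.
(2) In the final state, ZXX has expectation 0.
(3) The amplitude on |001> is -sqrt(2)*exp(I*pi/4)/2.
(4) The final state's coefficient on |110> equals 0.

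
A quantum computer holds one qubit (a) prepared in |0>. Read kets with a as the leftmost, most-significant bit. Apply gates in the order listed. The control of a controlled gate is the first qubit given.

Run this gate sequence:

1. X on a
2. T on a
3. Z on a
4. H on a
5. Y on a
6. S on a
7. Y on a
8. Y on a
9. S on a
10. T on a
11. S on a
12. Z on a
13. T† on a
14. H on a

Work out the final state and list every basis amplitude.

The final amplitudes are sqrt(2)/2 on |0>, (-1 + I)*exp(3*I*pi/4)/2 on |1>.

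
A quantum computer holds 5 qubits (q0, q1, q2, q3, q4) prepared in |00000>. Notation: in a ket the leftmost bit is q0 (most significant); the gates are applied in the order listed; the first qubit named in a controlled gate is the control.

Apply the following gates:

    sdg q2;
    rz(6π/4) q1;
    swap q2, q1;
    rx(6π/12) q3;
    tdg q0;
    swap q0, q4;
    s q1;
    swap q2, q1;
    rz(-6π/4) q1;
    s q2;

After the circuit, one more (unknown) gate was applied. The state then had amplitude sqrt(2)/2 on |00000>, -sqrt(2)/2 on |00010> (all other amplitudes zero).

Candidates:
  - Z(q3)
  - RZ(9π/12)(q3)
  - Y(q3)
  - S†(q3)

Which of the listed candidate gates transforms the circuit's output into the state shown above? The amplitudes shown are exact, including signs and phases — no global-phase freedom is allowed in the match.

The applied gate was S†(q3).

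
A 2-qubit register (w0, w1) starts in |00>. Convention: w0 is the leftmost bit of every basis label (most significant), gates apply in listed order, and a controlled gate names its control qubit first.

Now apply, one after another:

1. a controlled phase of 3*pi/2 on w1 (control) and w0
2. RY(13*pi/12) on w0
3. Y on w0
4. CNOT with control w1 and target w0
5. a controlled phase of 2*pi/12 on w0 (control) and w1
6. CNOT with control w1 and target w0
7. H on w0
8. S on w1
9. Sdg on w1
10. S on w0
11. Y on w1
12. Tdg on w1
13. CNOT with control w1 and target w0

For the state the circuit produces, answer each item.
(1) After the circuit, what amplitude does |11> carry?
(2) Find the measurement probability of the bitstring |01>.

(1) |11> carries amplitude (-sqrt(6*sqrt(2) + 12)/8 - sqrt(2*sqrt(2) + 4)/8 - sqrt(4 - 2*sqrt(2))/8 + sqrt(12 - 6*sqrt(2))/8)*exp(3*I*pi/4) in the final state.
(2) The probability of measuring |01> is -sqrt(6)/8 + sqrt(2)/8 + 1/2.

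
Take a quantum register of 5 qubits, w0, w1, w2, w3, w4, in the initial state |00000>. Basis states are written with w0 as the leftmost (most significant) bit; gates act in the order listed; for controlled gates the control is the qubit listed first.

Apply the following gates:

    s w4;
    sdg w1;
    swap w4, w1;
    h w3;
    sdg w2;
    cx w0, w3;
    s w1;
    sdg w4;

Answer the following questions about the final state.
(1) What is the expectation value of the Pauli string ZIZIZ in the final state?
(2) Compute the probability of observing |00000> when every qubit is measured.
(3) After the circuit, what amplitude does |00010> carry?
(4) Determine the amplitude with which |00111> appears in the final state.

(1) The expectation value of ZIZIZ is 1.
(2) The probability of measuring |00000> is 1/2.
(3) |00010> carries amplitude sqrt(2)/2 in the final state.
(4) |00111> carries amplitude 0 in the final state.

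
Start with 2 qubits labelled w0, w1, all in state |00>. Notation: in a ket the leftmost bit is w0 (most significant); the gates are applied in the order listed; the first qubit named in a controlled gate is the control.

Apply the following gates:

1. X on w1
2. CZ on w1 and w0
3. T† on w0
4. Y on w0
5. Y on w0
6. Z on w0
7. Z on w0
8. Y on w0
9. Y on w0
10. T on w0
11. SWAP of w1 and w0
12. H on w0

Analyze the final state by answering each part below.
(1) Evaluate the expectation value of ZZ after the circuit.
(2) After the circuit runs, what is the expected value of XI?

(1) The expectation value of ZZ is 0. Key observation: gates 3-10 undo each other exactly, leaving only the rest of the circuit to track.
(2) The observable XI averages to -1.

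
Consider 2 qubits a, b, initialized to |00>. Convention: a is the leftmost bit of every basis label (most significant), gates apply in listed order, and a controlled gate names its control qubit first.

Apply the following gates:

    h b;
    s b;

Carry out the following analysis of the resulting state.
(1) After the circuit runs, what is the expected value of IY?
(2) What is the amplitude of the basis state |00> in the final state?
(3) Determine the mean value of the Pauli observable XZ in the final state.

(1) In the final state, IY has expectation 1.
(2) |00> carries amplitude sqrt(2)/2 in the final state.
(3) In the final state, XZ has expectation 0.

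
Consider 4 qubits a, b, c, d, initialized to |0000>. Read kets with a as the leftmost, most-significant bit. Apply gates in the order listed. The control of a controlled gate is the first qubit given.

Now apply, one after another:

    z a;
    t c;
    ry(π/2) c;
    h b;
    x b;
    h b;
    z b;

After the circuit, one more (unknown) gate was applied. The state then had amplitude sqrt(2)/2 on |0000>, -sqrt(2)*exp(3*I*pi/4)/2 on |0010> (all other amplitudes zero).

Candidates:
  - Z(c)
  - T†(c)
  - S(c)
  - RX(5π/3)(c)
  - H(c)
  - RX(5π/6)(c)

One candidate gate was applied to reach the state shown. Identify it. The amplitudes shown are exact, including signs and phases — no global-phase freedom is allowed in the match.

The unique candidate consistent with the amplitudes is T†(c). Key observation: the block from step 4 through step 7 cancels to the identity and can be dropped.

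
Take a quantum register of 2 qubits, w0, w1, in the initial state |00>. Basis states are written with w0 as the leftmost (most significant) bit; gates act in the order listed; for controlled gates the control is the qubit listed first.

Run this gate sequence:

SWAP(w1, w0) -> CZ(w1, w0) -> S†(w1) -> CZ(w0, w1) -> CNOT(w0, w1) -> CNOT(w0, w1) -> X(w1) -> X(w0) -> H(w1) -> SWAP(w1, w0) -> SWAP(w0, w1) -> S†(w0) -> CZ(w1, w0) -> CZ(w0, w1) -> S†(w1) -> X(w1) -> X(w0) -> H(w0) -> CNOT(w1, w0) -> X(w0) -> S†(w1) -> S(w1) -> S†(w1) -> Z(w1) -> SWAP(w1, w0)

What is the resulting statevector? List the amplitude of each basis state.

The resulting statevector has amplitude 1/2 on |00>, 1/2 on |01>, 1/2 on |10>, 1/2 on |11>.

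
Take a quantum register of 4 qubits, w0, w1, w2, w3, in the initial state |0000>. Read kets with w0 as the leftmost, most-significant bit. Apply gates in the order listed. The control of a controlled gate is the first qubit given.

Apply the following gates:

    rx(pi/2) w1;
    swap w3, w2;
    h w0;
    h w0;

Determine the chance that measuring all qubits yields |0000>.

Outcome |0000> occurs with probability 1/2.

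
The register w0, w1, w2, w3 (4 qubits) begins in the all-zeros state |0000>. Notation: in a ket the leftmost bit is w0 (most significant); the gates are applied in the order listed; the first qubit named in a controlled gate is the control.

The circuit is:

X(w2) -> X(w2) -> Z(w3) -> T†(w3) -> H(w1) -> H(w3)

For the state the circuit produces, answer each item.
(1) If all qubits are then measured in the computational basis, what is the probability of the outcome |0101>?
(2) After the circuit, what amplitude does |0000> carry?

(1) The probability of measuring |0101> is 1/4.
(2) |0000> carries amplitude 1/2 in the final state.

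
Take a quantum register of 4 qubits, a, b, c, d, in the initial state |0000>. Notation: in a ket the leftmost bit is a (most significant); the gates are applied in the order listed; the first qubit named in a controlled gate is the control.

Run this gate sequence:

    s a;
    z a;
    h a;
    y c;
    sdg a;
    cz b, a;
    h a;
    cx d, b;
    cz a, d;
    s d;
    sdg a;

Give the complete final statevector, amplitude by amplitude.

After the circuit, the state carries amplitude 1/2 + I/2 on |0010>, 1/2 + I/2 on |1010>, and 0 on every other basis state.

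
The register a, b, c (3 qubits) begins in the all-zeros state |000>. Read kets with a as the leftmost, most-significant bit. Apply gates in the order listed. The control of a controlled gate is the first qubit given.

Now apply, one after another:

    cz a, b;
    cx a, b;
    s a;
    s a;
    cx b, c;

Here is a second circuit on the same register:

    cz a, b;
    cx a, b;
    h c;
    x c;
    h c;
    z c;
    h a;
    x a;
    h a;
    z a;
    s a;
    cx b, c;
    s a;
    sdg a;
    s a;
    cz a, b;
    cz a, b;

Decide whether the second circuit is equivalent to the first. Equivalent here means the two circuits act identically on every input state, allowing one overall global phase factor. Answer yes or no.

Yes, they are equivalent — the unitaries differ by at most a global phase.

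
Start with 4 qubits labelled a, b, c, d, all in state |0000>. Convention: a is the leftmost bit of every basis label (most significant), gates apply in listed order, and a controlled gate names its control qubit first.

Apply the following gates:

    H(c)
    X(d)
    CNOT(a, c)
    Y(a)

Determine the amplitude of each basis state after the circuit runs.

The final amplitudes are sqrt(2)*I/2 on |1001>, sqrt(2)*I/2 on |1011>, and 0 on every other basis state.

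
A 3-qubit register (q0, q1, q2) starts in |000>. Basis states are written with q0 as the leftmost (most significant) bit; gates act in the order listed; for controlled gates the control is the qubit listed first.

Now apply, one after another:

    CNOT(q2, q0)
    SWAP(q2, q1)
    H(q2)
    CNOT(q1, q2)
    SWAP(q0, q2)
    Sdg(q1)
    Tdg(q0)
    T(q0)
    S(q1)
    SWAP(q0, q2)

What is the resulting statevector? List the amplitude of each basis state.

The final amplitudes are sqrt(2)/2 on |000>, sqrt(2)/2 on |001>, and 0 on every other basis state. Key observation: gates 5-10 undo each other exactly, leaving only the rest of the circuit to track.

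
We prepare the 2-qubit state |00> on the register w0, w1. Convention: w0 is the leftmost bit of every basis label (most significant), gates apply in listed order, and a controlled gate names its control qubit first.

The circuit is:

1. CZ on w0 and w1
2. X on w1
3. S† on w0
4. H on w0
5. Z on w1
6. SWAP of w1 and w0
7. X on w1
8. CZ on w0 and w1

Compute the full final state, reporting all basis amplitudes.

After the circuit, the state carries amplitude 0 on |00>, 0 on |01>, -sqrt(2)/2 on |10>, sqrt(2)/2 on |11>.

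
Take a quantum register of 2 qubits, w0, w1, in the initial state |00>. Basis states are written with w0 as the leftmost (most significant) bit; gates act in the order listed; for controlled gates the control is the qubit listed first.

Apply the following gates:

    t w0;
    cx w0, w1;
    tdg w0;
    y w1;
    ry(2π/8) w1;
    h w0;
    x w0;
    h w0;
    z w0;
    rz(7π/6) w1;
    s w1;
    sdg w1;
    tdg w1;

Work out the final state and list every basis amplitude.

The resulting statevector has amplitude sqrt(2 - sqrt(2))*exp(11*I*pi/12)/2 on |00>, sqrt(sqrt(2) + 2)*exp(5*I*pi/6)/2 on |01>, 0 on |10>, 0 on |11>.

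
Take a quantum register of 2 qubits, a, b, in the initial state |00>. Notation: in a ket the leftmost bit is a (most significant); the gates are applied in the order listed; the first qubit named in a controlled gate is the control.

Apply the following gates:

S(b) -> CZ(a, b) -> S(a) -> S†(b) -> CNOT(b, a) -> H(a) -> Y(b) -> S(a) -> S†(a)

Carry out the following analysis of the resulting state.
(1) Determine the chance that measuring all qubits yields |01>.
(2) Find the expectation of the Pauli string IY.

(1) Outcome |01> occurs with probability 1/2.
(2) The expectation value of IY is 0.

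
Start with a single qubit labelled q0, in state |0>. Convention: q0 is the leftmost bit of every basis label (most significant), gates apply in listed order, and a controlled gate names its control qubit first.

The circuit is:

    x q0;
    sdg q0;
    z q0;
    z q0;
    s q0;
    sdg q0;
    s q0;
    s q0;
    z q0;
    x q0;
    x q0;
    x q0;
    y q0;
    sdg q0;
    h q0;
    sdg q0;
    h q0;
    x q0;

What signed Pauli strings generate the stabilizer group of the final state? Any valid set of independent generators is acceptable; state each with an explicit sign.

One valid set of independent stabilizer generators is +Y (any independent generating set of the same group is equally correct).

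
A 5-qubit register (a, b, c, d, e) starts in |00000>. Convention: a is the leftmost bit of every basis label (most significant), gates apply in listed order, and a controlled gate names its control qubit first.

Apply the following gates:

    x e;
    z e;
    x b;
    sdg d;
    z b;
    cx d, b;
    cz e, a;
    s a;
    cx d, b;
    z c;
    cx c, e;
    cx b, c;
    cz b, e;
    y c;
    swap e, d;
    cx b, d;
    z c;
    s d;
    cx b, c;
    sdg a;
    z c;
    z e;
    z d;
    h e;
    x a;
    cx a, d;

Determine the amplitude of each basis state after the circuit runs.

The resulting statevector has amplitude -sqrt(2)*I/2 on |11110>, -sqrt(2)*I/2 on |11111>, and 0 on every other basis state.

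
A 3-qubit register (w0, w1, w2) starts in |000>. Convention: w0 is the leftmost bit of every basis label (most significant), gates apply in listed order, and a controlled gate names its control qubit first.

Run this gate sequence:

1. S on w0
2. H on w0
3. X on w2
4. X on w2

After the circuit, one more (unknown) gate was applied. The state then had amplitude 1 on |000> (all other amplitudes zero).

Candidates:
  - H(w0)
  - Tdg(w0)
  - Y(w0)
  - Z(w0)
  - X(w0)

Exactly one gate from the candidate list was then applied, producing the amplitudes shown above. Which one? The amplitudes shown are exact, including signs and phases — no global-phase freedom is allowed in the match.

The unique candidate consistent with the amplitudes is H(w0).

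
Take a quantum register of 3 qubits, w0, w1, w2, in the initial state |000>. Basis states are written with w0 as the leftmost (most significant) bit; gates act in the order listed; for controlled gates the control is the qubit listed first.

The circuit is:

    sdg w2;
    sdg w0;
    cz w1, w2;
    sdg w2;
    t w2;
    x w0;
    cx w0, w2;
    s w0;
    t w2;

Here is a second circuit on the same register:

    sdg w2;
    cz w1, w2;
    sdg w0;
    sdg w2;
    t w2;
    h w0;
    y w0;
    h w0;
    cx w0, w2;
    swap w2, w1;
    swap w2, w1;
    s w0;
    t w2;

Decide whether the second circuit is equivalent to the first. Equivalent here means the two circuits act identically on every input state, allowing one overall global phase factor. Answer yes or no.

No — the two circuits implement different unitaries, even allowing a global phase.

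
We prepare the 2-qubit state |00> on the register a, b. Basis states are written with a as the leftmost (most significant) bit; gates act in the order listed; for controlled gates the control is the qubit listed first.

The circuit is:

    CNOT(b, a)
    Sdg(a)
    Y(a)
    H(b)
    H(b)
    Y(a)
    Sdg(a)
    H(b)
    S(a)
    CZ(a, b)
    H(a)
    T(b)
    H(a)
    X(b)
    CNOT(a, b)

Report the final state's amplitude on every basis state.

After the circuit, the state carries amplitude sqrt(2)*exp(I*pi/4)/2 on |00>, sqrt(2)/2 on |01>, 0 on |10>, 0 on |11>. Key observation: the block from step 3 through step 6 cancels to the identity and can be dropped.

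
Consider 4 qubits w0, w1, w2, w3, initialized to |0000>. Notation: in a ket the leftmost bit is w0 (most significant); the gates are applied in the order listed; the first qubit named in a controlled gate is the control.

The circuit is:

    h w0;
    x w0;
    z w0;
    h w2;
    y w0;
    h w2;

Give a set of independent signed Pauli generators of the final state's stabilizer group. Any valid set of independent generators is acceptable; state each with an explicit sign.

The stabilizer group can be generated by +XIII, +IZII, +IIZI, +IIIZ, among other valid generating sets.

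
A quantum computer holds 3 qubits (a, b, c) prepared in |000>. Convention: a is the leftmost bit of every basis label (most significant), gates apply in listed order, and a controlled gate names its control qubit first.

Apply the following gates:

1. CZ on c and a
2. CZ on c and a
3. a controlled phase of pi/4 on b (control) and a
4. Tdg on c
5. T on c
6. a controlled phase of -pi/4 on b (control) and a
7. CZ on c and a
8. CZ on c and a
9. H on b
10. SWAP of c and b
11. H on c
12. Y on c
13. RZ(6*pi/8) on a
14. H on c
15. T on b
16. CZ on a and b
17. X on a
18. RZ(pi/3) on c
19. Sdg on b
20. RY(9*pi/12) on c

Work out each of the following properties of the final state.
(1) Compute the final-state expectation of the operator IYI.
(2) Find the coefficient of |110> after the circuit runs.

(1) The expectation value of IYI is 0.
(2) The amplitude on |110> is 0.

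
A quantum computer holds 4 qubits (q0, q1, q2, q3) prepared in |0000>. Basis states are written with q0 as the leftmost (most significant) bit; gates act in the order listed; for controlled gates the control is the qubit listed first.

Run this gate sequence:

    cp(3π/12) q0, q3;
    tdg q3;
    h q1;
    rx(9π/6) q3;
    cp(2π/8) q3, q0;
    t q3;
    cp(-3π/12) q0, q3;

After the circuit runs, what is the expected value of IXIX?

In the final state, IXIX has expectation -sqrt(2)/2.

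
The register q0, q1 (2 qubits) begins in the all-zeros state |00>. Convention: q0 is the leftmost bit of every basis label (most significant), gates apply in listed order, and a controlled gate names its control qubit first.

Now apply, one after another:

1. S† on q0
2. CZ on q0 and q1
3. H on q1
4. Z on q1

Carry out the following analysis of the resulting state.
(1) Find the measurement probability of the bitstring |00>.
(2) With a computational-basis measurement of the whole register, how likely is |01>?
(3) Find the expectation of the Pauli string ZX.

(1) The probability of measuring |00> is 1/2.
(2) A full measurement returns |01> with probability 1/2.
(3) The observable ZX averages to -1.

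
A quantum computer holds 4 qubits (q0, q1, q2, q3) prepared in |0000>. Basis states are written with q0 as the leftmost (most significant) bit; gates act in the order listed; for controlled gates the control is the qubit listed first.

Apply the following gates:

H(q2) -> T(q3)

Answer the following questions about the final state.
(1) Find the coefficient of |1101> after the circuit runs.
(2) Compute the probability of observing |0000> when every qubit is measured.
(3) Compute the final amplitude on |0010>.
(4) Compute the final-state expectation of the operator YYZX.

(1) The amplitude on |1101> is 0.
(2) The probability of measuring |0000> is 1/2.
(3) The amplitude on |0010> is sqrt(2)/2.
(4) The observable YYZX averages to 0.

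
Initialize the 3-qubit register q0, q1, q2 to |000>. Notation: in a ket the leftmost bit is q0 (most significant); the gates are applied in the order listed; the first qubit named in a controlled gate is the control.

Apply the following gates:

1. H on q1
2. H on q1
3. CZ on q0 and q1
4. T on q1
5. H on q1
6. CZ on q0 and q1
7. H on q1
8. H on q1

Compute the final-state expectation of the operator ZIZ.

The expectation value of ZIZ is 1.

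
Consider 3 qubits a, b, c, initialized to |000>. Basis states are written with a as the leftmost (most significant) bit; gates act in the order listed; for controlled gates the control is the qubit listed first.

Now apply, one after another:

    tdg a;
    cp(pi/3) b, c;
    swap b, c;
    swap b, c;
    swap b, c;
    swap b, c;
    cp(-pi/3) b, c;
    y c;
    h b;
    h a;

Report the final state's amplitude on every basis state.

The resulting statevector has amplitude 0 on |000>, I/2 on |001>, 0 on |010>, I/2 on |011>, 0 on |100>, I/2 on |101>, 0 on |110>, I/2 on |111>.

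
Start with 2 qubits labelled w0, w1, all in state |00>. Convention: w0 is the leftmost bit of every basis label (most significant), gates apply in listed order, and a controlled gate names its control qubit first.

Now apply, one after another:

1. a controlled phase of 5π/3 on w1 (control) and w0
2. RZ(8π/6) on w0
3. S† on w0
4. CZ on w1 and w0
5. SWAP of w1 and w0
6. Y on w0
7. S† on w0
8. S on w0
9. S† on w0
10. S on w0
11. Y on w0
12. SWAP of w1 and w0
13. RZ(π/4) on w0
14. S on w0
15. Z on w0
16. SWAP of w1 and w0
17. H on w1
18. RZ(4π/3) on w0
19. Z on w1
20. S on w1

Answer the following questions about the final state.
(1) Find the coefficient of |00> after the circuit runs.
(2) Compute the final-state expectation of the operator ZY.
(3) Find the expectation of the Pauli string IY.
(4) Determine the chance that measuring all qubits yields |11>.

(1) The final state's coefficient on |00> equals sqrt(2)*exp(13*I*pi/24)/2. Key observation: the block from step 5 through step 12 cancels to the identity and can be dropped.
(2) In the final state, ZY has expectation -1.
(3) The observable IY averages to -1.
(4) Outcome |11> occurs with probability 0.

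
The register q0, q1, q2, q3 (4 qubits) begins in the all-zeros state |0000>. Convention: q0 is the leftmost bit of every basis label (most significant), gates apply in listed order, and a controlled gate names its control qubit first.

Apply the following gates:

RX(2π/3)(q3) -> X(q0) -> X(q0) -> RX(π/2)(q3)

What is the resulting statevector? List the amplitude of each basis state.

The resulting statevector has amplitude -sqrt(6)/4 + sqrt(2)/4 on |0000>, I*(-sqrt(6) - sqrt(2))/4 on |0001>, and 0 on every other basis state. Key observation: gates 2-3 undo each other exactly, leaving only the rest of the circuit to track.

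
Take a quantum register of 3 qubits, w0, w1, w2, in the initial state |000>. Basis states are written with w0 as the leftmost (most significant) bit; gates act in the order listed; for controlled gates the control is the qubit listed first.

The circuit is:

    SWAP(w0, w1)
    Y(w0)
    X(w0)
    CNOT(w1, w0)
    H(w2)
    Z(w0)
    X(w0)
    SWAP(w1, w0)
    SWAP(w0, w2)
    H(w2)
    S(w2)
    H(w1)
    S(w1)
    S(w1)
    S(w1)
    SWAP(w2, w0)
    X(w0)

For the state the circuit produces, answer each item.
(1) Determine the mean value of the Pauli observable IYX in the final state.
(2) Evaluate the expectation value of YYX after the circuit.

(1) The observable IYX averages to 1.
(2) The observable YYX averages to -1.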